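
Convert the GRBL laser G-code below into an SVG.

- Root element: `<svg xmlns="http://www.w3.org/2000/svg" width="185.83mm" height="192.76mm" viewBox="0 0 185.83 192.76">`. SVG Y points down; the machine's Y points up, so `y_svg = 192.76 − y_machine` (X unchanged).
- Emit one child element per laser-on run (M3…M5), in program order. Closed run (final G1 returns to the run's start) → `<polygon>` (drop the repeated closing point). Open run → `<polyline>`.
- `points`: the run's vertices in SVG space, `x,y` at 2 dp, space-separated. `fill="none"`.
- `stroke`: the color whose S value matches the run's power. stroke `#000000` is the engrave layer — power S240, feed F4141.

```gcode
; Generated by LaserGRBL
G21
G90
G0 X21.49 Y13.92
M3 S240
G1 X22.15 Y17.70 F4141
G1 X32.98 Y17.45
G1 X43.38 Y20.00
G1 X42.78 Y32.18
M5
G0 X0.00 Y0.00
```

Each laser-on run becomes one SVG element. Flip Y back into SVG space with y_svg = 192.76 − y_machine. Every run uses S240, so all elements get stroke `#000000` (engrave).

Run 1: The run is open, so emit a `<polyline>` with points (Y-flipped): 21.49,178.84 22.15,175.06 32.98,175.31 43.38,172.76 42.78,160.58.

<svg xmlns="http://www.w3.org/2000/svg" width="185.83mm" height="192.76mm" viewBox="0 0 185.83 192.76">
  <polyline points="21.49,178.84 22.15,175.06 32.98,175.31 43.38,172.76 42.78,160.58" fill="none" stroke="#000000"/>
</svg>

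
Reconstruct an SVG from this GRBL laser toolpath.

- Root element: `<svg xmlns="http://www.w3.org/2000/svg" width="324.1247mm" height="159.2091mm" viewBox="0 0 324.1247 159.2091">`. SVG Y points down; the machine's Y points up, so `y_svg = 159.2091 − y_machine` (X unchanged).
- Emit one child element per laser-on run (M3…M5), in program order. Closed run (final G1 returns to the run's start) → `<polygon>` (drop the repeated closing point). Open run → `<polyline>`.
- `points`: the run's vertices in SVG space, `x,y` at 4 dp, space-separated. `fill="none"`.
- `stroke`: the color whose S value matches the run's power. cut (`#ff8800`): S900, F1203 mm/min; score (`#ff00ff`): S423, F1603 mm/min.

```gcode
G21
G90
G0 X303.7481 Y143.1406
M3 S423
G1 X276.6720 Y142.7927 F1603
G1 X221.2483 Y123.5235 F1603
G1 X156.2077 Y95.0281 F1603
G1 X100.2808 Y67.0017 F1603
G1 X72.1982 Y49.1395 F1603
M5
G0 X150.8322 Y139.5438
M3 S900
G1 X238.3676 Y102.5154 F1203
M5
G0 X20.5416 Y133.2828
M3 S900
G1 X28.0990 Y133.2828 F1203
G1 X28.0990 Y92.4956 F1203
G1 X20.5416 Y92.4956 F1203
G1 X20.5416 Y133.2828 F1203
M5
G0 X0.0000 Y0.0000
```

y_svg = 159.2091 − y_m.

[1] S423→`#ff00ff` (score); open run; points: 303.7481,16.0685 276.6720,16.4164 221.2483,35.6856 156.2077,64.1810 100.2808,92.2074 72.1982,110.0696

[2] S900→`#ff8800` (cut); open run; points: 150.8322,19.6653 238.3676,56.6937

[3] S900→`#ff8800` (cut); closed run; points: 20.5416,25.9263 28.0990,25.9263 28.0990,66.7135 20.5416,66.7135

<svg xmlns="http://www.w3.org/2000/svg" width="324.1247mm" height="159.2091mm" viewBox="0 0 324.1247 159.2091">
  <polyline points="303.7481,16.0685 276.6720,16.4164 221.2483,35.6856 156.2077,64.1810 100.2808,92.2074 72.1982,110.0696" fill="none" stroke="#ff00ff"/>
  <polyline points="150.8322,19.6653 238.3676,56.6937" fill="none" stroke="#ff8800"/>
  <polygon points="20.5416,25.9263 28.0990,25.9263 28.0990,66.7135 20.5416,66.7135" fill="none" stroke="#ff8800"/>
</svg>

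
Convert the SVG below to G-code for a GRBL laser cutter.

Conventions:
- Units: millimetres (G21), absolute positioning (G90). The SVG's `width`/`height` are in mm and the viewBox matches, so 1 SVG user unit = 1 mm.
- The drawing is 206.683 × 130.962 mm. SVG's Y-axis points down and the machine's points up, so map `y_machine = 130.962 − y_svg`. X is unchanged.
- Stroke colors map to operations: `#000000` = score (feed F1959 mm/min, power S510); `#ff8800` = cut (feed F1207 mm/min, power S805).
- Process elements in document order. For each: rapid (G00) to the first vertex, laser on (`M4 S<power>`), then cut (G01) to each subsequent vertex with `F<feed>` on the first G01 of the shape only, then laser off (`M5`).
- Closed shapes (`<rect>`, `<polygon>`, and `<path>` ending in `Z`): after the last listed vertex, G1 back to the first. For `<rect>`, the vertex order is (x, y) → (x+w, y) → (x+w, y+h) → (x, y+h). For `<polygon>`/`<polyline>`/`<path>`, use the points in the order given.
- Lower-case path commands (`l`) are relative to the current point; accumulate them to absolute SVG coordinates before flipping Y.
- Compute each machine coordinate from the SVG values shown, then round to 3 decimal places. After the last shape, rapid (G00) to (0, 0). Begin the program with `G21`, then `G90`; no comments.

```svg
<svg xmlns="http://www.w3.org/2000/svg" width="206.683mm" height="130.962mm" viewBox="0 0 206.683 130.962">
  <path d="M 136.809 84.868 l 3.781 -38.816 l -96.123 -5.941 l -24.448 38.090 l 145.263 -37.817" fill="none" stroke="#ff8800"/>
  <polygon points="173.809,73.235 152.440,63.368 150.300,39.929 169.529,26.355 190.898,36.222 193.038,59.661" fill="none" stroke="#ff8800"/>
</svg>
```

viewBox `0 0 206.683 130.962` with mm width/height → 1 unit = 1 mm. Flip: y_m = 130.962 − y_svg.

**Shape 1** — `<path>` open polyline, stroke `#ff8800` → cut (S805, F1207). Machine vertices: (136.809,46.094) → (140.590,84.910) → (44.467,90.851) → (20.019,52.761) → (165.282,90.578). Open path.

**Shape 2** — `<polygon>` regular polygon, stroke `#ff8800` → cut (S805, F1207). Machine vertices: (173.809,57.727) → (152.440,67.594) → (150.300,91.033) → (169.529,104.607) → (190.898,94.740) → (193.038,71.301) → (173.809,57.727). Closed: final G1 returns to the first vertex.

G21
G90
G00 X136.809 Y46.094
M4 S805
G01 X140.590 Y84.910 F1207
G01 X44.467 Y90.851
G01 X20.019 Y52.761
G01 X165.282 Y90.578
M5
G00 X173.809 Y57.727
M4 S805
G01 X152.440 Y67.594 F1207
G01 X150.300 Y91.033
G01 X169.529 Y104.607
G01 X190.898 Y94.740
G01 X193.038 Y71.301
G01 X173.809 Y57.727
M5
G00 X0.000 Y0.000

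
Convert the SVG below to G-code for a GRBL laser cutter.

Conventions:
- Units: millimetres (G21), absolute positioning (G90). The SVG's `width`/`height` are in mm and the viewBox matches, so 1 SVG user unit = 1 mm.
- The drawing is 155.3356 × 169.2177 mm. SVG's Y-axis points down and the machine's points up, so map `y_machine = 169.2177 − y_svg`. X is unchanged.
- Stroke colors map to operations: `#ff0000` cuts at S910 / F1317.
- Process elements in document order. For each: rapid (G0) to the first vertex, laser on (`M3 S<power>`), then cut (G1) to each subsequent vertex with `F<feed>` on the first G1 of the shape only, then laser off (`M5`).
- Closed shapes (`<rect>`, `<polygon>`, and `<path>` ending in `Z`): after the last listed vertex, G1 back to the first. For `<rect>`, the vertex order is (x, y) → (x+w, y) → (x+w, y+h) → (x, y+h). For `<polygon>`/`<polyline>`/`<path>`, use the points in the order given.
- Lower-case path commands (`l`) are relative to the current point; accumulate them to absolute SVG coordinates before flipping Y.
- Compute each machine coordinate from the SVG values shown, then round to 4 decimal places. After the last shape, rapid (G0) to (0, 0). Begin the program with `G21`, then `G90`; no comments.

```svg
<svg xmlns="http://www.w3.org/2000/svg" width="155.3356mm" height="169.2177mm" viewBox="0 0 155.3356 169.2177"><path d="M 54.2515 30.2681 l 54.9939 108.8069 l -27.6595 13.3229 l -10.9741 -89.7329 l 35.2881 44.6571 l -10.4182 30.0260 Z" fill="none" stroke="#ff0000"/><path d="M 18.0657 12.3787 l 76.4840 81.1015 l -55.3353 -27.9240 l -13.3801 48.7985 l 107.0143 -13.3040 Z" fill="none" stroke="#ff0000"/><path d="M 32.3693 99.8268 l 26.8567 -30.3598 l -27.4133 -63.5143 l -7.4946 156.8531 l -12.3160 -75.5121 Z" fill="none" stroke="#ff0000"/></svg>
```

G21
G90
G0 X54.2515 Y138.9496
M3 S910
G1 X109.2454 Y30.1427 F1317
G1 X81.5859 Y16.8198
G1 X70.6118 Y106.5527
G1 X105.8999 Y61.8956
G1 X95.4817 Y31.8696
G1 X54.2515 Y138.9496
M5
G0 X18.0657 Y156.8390
M3 S910
G1 X94.5497 Y75.7375 F1317
G1 X39.2144 Y103.6615
G1 X25.8343 Y54.8630
G1 X132.8486 Y68.1670
G1 X18.0657 Y156.8390
M5
G0 X32.3693 Y69.3909
M3 S910
G1 X59.2260 Y99.7507 F1317
G1 X31.8127 Y163.2650
G1 X24.3181 Y6.4119
G1 X12.0021 Y81.9240
G1 X32.3693 Y69.3909
M5
G0 X0.0000 Y0.0000

viewBox `0 0 155.3356 169.2177` with mm width/height → 1 unit = 1 mm. Flip: y_m = 169.2177 − y_svg.

**Shape 1** — `<path>` closed polygon, stroke `#ff0000` → cut (S910, F1317). Machine vertices: (54.2515,138.9496) → (109.2454,30.1427) → (81.5859,16.8198) → (70.6118,106.5527) → (105.8999,61.8956) → (95.4817,31.8696) → (54.2515,138.9496). Closed: final G1 returns to the first vertex.

**Shape 2** — `<path>` closed polygon, stroke `#ff0000` → cut (S910, F1317). Machine vertices: (18.0657,156.8390) → (94.5497,75.7375) → (39.2144,103.6615) → (25.8343,54.8630) → (132.8486,68.1670) → (18.0657,156.8390). Closed: final G1 returns to the first vertex.

**Shape 3** — `<path>` closed polygon, stroke `#ff0000` → cut (S910, F1317). Machine vertices: (32.3693,69.3909) → (59.2260,99.7507) → (31.8127,163.2650) → (24.3181,6.4119) → (12.0021,81.9240) → (32.3693,69.3909). Closed: final G1 returns to the first vertex.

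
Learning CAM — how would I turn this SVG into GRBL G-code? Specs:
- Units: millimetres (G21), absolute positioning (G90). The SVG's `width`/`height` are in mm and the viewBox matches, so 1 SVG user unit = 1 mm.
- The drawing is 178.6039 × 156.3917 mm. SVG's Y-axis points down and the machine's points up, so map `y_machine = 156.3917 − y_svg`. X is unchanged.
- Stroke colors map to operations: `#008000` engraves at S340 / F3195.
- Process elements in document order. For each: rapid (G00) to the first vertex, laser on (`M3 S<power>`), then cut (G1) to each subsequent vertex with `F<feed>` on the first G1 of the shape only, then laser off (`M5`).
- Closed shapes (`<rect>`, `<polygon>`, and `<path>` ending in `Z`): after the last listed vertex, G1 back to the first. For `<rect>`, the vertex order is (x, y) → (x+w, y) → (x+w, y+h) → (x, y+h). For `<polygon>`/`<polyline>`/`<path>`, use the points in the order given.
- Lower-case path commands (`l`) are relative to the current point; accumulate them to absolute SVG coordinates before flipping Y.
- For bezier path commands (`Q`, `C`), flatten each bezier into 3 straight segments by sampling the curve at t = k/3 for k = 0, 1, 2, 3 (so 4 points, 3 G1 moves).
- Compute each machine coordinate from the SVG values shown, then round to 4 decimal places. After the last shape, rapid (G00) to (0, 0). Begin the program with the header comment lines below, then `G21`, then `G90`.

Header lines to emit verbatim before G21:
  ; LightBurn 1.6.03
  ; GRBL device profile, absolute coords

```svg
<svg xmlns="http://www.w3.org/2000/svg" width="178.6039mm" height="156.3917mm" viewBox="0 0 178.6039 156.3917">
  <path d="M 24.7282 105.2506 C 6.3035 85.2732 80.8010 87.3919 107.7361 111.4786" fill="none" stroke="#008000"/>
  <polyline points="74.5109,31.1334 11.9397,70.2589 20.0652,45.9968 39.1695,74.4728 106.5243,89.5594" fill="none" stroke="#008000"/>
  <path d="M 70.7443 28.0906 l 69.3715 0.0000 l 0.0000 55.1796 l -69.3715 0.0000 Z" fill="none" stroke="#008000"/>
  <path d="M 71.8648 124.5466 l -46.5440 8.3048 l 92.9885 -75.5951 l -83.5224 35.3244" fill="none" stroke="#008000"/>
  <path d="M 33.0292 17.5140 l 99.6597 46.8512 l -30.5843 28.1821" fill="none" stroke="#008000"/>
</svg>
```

; LightBurn 1.6.03
; GRBL device profile, absolute coords
G21
G90
G00 X24.7282 Y51.1411
M3 S340
G1 X32.0744 Y63.7579 F3195
G1 X70.1500 Y61.6724
G1 X107.7361 Y44.9131
M5
G00 X74.5109 Y125.2583
M3 S340
G1 X11.9397 Y86.1328 F3195
G1 X20.0652 Y110.3949
G1 X39.1695 Y81.9189
G1 X106.5243 Y66.8323
M5
G00 X70.7443 Y128.3011
M3 S340
G1 X140.1158 Y128.3011 F3195
G1 X140.1158 Y73.1215
G1 X70.7443 Y73.1215
G1 X70.7443 Y128.3011
M5
G00 X71.8648 Y31.8451
M3 S340
G1 X25.3208 Y23.5403 F3195
G1 X118.3093 Y99.1354
G1 X34.7869 Y63.8110
M5
G00 X33.0292 Y138.8777
M3 S340
G1 X132.6889 Y92.0265 F3195
G1 X102.1046 Y63.8444
M5
G00 X0.0000 Y0.0000

viewBox `0 0 178.6039 156.3917` with mm width/height → 1 unit = 1 mm. Flip: y_m = 156.3917 − y_svg.

**Shape 1** — `<path>` cubic bezier, stroke `#008000` → engrave (S340, F3195). Control points (SVG): P0=(24.7282,105.2506), P1=(6.3035,85.2732), P2=(80.8010,87.3919), P3=(107.7361,111.4786); sampled at t=k/3. Machine vertices: (24.7282,51.1411) → (32.0744,63.7579) → (70.1500,61.6724) → (107.7361,44.9131). Open path.

**Shape 2** — `<polyline>` open polyline, stroke `#008000` → engrave (S340, F3195). Machine vertices: (74.5109,125.2583) → (11.9397,86.1328) → (20.0652,110.3949) → (39.1695,81.9189) → (106.5243,66.8323). Open path.

**Shape 3** — `<path>` rectangle, stroke `#008000` → engrave (S340, F3195). Machine vertices: (70.7443,128.3011) → (140.1158,128.3011) → (140.1158,73.1215) → (70.7443,73.1215) → (70.7443,128.3011). Closed: final G1 returns to the first vertex.

**Shape 4** — `<path>` open polyline, stroke `#008000` → engrave (S340, F3195). Machine vertices: (71.8648,31.8451) → (25.3208,23.5403) → (118.3093,99.1354) → (34.7869,63.8110). Open path.

**Shape 5** — `<path>` open polyline, stroke `#008000` → engrave (S340, F3195). Machine vertices: (33.0292,138.8777) → (132.6889,92.0265) → (102.1046,63.8444). Open path.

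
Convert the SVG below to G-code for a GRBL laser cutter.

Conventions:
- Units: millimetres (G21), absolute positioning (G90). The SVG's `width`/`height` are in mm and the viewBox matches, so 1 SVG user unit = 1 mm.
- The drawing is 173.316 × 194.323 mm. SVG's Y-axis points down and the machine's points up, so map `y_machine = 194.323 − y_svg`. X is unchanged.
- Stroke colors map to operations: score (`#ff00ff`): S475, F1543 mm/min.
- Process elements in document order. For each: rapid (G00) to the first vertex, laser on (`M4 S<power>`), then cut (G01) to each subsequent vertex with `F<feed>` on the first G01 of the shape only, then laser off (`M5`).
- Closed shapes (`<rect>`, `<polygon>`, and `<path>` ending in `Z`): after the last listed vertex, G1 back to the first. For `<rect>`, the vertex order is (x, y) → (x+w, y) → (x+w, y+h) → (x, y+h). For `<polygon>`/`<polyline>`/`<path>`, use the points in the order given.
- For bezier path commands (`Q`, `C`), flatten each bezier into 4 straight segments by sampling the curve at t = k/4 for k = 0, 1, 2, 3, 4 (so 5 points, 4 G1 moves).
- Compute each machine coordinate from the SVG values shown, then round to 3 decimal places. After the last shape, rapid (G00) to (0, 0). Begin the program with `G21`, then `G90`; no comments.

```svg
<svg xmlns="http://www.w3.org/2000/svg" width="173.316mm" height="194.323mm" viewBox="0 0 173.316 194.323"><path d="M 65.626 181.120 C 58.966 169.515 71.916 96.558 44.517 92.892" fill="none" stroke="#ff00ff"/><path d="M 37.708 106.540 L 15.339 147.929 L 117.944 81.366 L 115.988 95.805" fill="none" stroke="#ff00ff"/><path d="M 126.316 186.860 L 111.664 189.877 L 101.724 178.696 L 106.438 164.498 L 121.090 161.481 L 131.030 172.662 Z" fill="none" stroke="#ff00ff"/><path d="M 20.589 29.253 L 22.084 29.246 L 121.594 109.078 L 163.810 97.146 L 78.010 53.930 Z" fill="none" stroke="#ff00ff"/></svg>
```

1 u = 1 mm; y_m = 194.323 − y.

[1] `<path>` cubic bezier, #ff00ff→score S475 F1543: (65.626,13.203) → (63.371,31.369) → (62.849,60.294) → (58.438,87.731) → (44.517,101.431)

[2] `<path>` open polyline, #ff00ff→score S475 F1543: (37.708,87.783) → (15.339,46.394) → (117.944,112.957) → (115.988,98.518)

[3] `<path>` regular polygon, #ff00ff→score S475 F1543: (126.316,7.463) → (111.664,4.446) → (101.724,15.627) → (106.438,29.825) → (121.090,32.842) → (131.030,21.661) → (126.316,7.463) (closed)

[4] `<path>` closed polygon, #ff00ff→score S475 F1543: (20.589,165.070) → (22.084,165.077) → (121.594,85.245) → (163.810,97.177) → (78.010,140.393) → (20.589,165.070) (closed)

G21
G90
G00 X65.626 Y13.203
M4 S475
G01 X63.371 Y31.369 F1543
G01 X62.849 Y60.294
G01 X58.438 Y87.731
G01 X44.517 Y101.431
M5
G00 X37.708 Y87.783
M4 S475
G01 X15.339 Y46.394 F1543
G01 X117.944 Y112.957
G01 X115.988 Y98.518
M5
G00 X126.316 Y7.463
M4 S475
G01 X111.664 Y4.446 F1543
G01 X101.724 Y15.627
G01 X106.438 Y29.825
G01 X121.090 Y32.842
G01 X131.030 Y21.661
G01 X126.316 Y7.463
M5
G00 X20.589 Y165.070
M4 S475
G01 X22.084 Y165.077 F1543
G01 X121.594 Y85.245
G01 X163.810 Y97.177
G01 X78.010 Y140.393
G01 X20.589 Y165.070
M5
G00 X0.000 Y0.000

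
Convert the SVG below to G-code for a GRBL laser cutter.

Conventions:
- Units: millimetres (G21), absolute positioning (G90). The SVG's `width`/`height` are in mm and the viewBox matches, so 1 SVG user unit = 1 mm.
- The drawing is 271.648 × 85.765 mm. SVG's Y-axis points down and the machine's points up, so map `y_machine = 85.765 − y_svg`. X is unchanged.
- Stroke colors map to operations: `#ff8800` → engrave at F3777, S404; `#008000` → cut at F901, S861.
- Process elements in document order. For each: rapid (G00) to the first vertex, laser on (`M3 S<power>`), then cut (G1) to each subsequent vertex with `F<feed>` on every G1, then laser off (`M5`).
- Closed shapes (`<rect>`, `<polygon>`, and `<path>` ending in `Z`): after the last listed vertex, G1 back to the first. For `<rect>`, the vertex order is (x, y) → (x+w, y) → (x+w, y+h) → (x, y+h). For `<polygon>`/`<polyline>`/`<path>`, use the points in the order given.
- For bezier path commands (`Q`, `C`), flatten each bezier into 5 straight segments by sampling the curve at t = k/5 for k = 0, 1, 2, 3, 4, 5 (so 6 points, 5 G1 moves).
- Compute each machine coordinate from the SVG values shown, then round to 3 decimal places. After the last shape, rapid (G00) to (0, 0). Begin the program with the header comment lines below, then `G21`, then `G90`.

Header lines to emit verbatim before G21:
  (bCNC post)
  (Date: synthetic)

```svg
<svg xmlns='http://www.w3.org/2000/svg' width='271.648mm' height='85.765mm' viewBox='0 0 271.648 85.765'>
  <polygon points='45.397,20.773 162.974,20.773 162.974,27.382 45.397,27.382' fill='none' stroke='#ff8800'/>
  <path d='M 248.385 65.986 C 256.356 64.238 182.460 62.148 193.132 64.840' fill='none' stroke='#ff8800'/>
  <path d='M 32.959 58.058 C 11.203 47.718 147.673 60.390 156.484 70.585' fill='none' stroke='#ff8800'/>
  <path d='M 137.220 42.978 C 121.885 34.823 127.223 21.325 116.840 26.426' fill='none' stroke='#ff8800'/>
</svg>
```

viewBox `0 0 271.648 85.765` with mm width/height → 1 unit = 1 mm. Flip: y_m = 85.765 − y_svg.

**Shape 1** — `<polygon>` rectangle, stroke `#ff8800` → engrave (S404, F3777). Machine vertices: (45.397,64.992) → (162.974,64.992) → (162.974,58.383) → (45.397,58.383) → (45.397,64.992). Closed: final G1 returns to the first vertex.

**Shape 2** — `<path>` cubic bezier, stroke `#ff8800` → engrave (S404, F3777). Control points (SVG): P0=(248.385,65.986), P1=(256.356,64.238), P2=(182.460,62.148), P3=(193.132,64.840); sampled at t=k/5. Machine vertices: (248.385,19.779) → (244.675,20.828) → (229.306,21.713) → (210.266,22.188) → (195.545,22.007) → (193.132,20.925). Open path.

**Shape 3** — `<path>` cubic bezier, stroke `#ff8800` → engrave (S404, F3777). Control points (SVG): P0=(32.959,58.058), P1=(11.203,47.718), P2=(147.673,60.390), P3=(156.484,70.585); sampled at t=k/5. Machine vertices: (32.959,27.707) → (36.605,31.353) → (64.504,30.701) → (102.931,26.972) → (138.165,21.390) → (156.484,15.180). Open path.

**Shape 4** — `<path>` cubic bezier, stroke `#ff8800` → engrave (S404, F3777). Control points (SVG): P0=(137.220,42.978), P1=(121.885,34.823), P2=(127.223,21.325), P3=(116.840,26.426); sampled at t=k/5. Machine vertices: (137.220,42.787) → (130.209,48.130) → (126.412,53.605) → (124.083,58.065) → (121.474,60.359) → (116.840,59.339). Open path.

(bCNC post)
(Date: synthetic)
G21
G90
G00 X45.397 Y64.992
M3 S404
G1 X162.974 Y64.992 F3777
G1 X162.974 Y58.383 F3777
G1 X45.397 Y58.383 F3777
G1 X45.397 Y64.992 F3777
M5
G00 X248.385 Y19.779
M3 S404
G1 X244.675 Y20.828 F3777
G1 X229.306 Y21.713 F3777
G1 X210.266 Y22.188 F3777
G1 X195.545 Y22.007 F3777
G1 X193.132 Y20.925 F3777
M5
G00 X32.959 Y27.707
M3 S404
G1 X36.605 Y31.353 F3777
G1 X64.504 Y30.701 F3777
G1 X102.931 Y26.972 F3777
G1 X138.165 Y21.390 F3777
G1 X156.484 Y15.180 F3777
M5
G00 X137.220 Y42.787
M3 S404
G1 X130.209 Y48.130 F3777
G1 X126.412 Y53.605 F3777
G1 X124.083 Y58.065 F3777
G1 X121.474 Y60.359 F3777
G1 X116.840 Y59.339 F3777
M5
G00 X0.000 Y0.000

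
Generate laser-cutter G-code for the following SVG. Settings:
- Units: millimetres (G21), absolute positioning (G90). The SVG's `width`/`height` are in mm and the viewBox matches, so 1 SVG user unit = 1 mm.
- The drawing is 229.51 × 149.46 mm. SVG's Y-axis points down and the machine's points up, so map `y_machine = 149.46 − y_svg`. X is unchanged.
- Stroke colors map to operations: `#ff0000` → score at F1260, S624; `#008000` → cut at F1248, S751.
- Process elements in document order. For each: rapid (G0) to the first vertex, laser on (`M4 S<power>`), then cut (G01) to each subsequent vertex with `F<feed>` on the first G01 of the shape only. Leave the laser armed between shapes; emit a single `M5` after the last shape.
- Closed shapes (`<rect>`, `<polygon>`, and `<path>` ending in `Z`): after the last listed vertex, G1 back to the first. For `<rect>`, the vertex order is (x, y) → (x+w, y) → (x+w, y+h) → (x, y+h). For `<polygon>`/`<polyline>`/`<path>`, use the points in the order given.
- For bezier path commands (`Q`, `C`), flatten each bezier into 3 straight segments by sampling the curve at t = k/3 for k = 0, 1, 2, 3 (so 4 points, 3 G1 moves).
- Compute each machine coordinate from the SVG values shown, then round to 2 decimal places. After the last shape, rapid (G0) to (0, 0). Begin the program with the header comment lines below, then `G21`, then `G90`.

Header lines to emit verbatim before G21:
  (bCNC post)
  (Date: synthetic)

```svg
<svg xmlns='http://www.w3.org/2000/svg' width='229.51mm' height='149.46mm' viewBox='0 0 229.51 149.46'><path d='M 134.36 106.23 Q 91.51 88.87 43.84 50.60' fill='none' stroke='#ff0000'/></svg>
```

(bCNC post)
(Date: synthetic)
G21
G90
G0 X134.36 Y43.23
M4 S624
G01 X105.26 Y57.13 F1260
G01 X75.08 Y75.67
G01 X43.84 Y98.86
M5
G0 X0.00 Y0.00

Since the viewBox matches the mm dimensions, user units are millimetres directly. The only transform is the Y-flip y_m = 149.46 − y_svg.

Shape 1 is a quadratic bezier drawn with `<path>`. Its stroke #ff0000 means score at S624, F1260. After flipping Y the toolpath is (134.36,43.23) → (105.26,57.13) → (75.08,75.67) → (43.84,98.86).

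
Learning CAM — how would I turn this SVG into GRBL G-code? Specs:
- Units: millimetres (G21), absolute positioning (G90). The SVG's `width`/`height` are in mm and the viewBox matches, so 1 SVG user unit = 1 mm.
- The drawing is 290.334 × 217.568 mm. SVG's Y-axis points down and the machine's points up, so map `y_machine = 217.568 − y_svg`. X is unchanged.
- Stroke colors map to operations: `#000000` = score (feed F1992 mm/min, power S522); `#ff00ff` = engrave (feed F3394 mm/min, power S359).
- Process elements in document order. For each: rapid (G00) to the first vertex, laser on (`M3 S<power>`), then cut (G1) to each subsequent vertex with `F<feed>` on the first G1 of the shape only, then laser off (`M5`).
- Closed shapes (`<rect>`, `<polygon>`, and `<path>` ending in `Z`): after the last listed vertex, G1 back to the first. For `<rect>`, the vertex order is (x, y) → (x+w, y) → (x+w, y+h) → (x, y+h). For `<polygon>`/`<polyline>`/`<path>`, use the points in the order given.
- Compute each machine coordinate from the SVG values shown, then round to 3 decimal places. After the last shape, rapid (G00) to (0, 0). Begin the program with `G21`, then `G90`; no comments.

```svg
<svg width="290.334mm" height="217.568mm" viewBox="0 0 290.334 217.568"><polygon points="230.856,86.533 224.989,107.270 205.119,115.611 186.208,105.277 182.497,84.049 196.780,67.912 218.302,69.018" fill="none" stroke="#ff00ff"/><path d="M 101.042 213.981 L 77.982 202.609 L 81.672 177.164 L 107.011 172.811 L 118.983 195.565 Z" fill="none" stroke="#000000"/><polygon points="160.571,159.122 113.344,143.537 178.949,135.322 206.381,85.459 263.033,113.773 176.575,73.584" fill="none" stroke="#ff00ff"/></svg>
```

viewBox `0 0 290.334 217.568` with mm width/height → 1 unit = 1 mm. Flip: y_m = 217.568 − y_svg.

**Shape 1** — `<polygon>` regular polygon, stroke `#ff00ff` → engrave (S359, F3394). Machine vertices: (230.856,131.035) → (224.989,110.298) → (205.119,101.957) → (186.208,112.291) → (182.497,133.519) → (196.780,149.656) → (218.302,148.550) → (230.856,131.035). Closed: final G1 returns to the first vertex.

**Shape 2** — `<path>` regular polygon, stroke `#000000` → score (S522, F1992). Machine vertices: (101.042,3.587) → (77.982,14.959) → (81.672,40.404) → (107.011,44.757) → (118.983,22.003) → (101.042,3.587). Closed: final G1 returns to the first vertex.

**Shape 3** — `<polygon>` closed polygon, stroke `#ff00ff` → engrave (S359, F3394). Machine vertices: (160.571,58.446) → (113.344,74.031) → (178.949,82.246) → (206.381,132.109) → (263.033,103.795) → (176.575,143.984) → (160.571,58.446). Closed: final G1 returns to the first vertex.

G21
G90
G00 X230.856 Y131.035
M3 S359
G1 X224.989 Y110.298 F3394
G1 X205.119 Y101.957
G1 X186.208 Y112.291
G1 X182.497 Y133.519
G1 X196.780 Y149.656
G1 X218.302 Y148.550
G1 X230.856 Y131.035
M5
G00 X101.042 Y3.587
M3 S522
G1 X77.982 Y14.959 F1992
G1 X81.672 Y40.404
G1 X107.011 Y44.757
G1 X118.983 Y22.003
G1 X101.042 Y3.587
M5
G00 X160.571 Y58.446
M3 S359
G1 X113.344 Y74.031 F3394
G1 X178.949 Y82.246
G1 X206.381 Y132.109
G1 X263.033 Y103.795
G1 X176.575 Y143.984
G1 X160.571 Y58.446
M5
G00 X0.000 Y0.000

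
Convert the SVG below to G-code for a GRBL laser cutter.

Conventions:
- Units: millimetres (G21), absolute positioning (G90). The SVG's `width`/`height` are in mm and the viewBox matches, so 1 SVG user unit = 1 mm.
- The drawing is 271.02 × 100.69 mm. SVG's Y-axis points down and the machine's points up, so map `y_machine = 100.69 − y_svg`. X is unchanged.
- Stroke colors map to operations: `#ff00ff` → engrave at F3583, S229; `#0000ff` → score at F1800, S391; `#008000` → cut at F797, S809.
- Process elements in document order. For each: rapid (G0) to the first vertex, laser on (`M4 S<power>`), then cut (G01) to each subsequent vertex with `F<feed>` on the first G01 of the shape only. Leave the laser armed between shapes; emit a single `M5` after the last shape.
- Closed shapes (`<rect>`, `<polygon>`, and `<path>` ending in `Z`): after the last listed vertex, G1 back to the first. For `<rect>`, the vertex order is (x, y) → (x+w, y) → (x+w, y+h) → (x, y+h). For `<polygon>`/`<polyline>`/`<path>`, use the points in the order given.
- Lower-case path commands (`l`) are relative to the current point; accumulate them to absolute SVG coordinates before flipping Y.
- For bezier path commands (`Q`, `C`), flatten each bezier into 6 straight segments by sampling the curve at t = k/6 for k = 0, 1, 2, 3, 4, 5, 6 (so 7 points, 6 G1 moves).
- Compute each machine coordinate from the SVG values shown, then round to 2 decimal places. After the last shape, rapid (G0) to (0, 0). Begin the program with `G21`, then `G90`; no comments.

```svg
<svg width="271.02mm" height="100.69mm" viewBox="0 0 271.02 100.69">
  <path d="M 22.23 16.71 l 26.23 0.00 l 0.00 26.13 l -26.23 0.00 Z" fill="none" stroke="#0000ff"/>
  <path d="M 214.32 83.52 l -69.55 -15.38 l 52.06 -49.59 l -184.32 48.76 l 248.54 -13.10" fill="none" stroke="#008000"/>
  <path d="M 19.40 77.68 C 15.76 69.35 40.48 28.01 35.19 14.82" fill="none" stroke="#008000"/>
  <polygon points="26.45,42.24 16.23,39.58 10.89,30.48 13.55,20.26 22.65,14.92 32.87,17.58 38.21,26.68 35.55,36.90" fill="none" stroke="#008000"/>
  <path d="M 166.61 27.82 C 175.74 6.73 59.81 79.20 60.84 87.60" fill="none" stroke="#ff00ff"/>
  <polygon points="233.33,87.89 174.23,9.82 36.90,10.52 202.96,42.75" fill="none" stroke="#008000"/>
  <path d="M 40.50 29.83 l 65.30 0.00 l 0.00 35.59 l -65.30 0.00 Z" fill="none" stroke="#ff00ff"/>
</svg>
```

viewBox `0 0 271.02 100.69` with mm width/height → 1 unit = 1 mm. Flip: y_m = 100.69 − y_svg.

**Shape 1** — `<path>` rectangle, stroke `#0000ff` → score (S391, F1800). Machine vertices: (22.23,83.98) → (48.46,83.98) → (48.46,57.85) → (22.23,57.85) → (22.23,83.98). Closed: final G1 returns to the first vertex.

**Shape 2** — `<path>` open polyline, stroke `#008000` → cut (S809, F797). Machine vertices: (214.32,17.17) → (144.77,32.55) → (196.83,82.14) → (12.51,33.38) → (261.05,46.48). Open path.

**Shape 3** — `<path>` cubic bezier, stroke `#008000` → cut (S809, F797). Control points (SVG): P0=(19.40,77.68), P1=(15.76,69.35), P2=(40.48,28.01), P3=(35.19,14.82); sampled at t=k/6. Machine vertices: (19.40,23.01) → (19.67,29.64) → (23.05,40.08) → (27.91,52.62) → (32.64,65.56) → (35.60,77.21) → (35.19,85.87). Open path.

**Shape 4** — `<polygon>` regular polygon, stroke `#008000` → cut (S809, F797). Machine vertices: (26.45,58.45) → (16.23,61.11) → (10.89,70.21) → (13.55,80.43) → (22.65,85.77) → (32.87,83.11) → (38.21,74.01) → (35.55,63.79) → (26.45,58.45). Closed: final G1 returns to the first vertex.

**Shape 5** — `<path>` cubic bezier, stroke `#ff00ff` → engrave (S229, F3583). Control points (SVG): P0=(166.61,27.82), P1=(175.74,6.73), P2=(59.81,79.20), P3=(60.84,87.60); sampled at t=k/6. Machine vertices: (166.61,72.87) → (161.87,76.35) → (143.02,68.61) → (116.76,54.04) → (89.83,37.01) → (68.95,21.90) → (60.84,13.09). Open path.

**Shape 6** — `<polygon>` closed polygon, stroke `#008000` → cut (S809, F797). Machine vertices: (233.33,12.80) → (174.23,90.87) → (36.90,90.17) → (202.96,57.94) → (233.33,12.80). Closed: final G1 returns to the first vertex.

**Shape 7** — `<path>` rectangle, stroke `#ff00ff` → engrave (S229, F3583). Machine vertices: (40.50,70.86) → (105.80,70.86) → (105.80,35.27) → (40.50,35.27) → (40.50,70.86). Closed: final G1 returns to the first vertex.

G21
G90
G0 X22.23 Y83.98
M4 S391
G01 X48.46 Y83.98 F1800
G01 X48.46 Y57.85
G01 X22.23 Y57.85
G01 X22.23 Y83.98
G0 X214.32 Y17.17
M4 S809
G01 X144.77 Y32.55 F797
G01 X196.83 Y82.14
G01 X12.51 Y33.38
G01 X261.05 Y46.48
G0 X19.40 Y23.01
M4 S809
G01 X19.67 Y29.64 F797
G01 X23.05 Y40.08
G01 X27.91 Y52.62
G01 X32.64 Y65.56
G01 X35.60 Y77.21
G01 X35.19 Y85.87
G0 X26.45 Y58.45
M4 S809
G01 X16.23 Y61.11 F797
G01 X10.89 Y70.21
G01 X13.55 Y80.43
G01 X22.65 Y85.77
G01 X32.87 Y83.11
G01 X38.21 Y74.01
G01 X35.55 Y63.79
G01 X26.45 Y58.45
G0 X166.61 Y72.87
M4 S229
G01 X161.87 Y76.35 F3583
G01 X143.02 Y68.61
G01 X116.76 Y54.04
G01 X89.83 Y37.01
G01 X68.95 Y21.90
G01 X60.84 Y13.09
G0 X233.33 Y12.80
M4 S809
G01 X174.23 Y90.87 F797
G01 X36.90 Y90.17
G01 X202.96 Y57.94
G01 X233.33 Y12.80
G0 X40.50 Y70.86
M4 S229
G01 X105.80 Y70.86 F3583
G01 X105.80 Y35.27
G01 X40.50 Y35.27
G01 X40.50 Y70.86
M5
G0 X0.00 Y0.00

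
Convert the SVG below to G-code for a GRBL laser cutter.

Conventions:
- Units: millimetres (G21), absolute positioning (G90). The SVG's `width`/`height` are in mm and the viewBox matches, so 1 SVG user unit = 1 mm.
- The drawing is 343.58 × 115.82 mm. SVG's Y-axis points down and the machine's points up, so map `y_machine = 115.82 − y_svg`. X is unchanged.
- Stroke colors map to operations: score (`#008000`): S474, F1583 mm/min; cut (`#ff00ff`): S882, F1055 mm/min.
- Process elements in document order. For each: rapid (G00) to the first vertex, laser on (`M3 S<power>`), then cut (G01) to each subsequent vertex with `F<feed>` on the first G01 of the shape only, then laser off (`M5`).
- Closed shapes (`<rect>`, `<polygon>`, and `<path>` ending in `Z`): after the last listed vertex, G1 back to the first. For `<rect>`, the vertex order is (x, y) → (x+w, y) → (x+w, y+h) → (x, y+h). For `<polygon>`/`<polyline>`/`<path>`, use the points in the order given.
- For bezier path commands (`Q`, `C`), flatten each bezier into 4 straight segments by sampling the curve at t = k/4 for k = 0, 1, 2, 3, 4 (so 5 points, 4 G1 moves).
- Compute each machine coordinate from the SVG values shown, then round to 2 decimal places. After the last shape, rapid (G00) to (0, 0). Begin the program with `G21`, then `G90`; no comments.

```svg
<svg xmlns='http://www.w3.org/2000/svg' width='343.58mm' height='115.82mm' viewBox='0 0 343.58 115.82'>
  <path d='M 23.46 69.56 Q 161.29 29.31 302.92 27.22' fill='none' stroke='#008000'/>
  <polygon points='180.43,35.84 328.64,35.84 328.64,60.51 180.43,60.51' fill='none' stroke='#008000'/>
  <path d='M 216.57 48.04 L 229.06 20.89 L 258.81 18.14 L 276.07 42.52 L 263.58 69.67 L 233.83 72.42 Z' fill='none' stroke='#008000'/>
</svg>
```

G21
G90
G00 X23.46 Y46.26
M3 S474
G01 X92.61 Y64.00 F1583
G01 X162.24 Y76.97
G01 X232.34 Y85.17
G01 X302.92 Y88.60
M5
G00 X180.43 Y79.98
M3 S474
G01 X328.64 Y79.98 F1583
G01 X328.64 Y55.31
G01 X180.43 Y55.31
G01 X180.43 Y79.98
M5
G00 X216.57 Y67.78
M3 S474
G01 X229.06 Y94.93 F1583
G01 X258.81 Y97.68
G01 X276.07 Y73.30
G01 X263.58 Y46.15
G01 X233.83 Y43.40
G01 X216.57 Y67.78
M5
G00 X0.00 Y0.00

viewBox `0 0 343.58 115.82` with mm width/height → 1 unit = 1 mm. Flip: y_m = 115.82 − y_svg.

**Shape 1** — `<path>` quadratic bezier, stroke `#008000` → score (S474, F1583). Control points (SVG): P0=(23.46,69.56), P1=(161.29,29.31), P2=(302.92,27.22); sampled at t=k/4. Machine vertices: (23.46,46.26) → (92.61,64.00) → (162.24,76.97) → (232.34,85.17) → (302.92,88.60). Open path.

**Shape 2** — `<polygon>` rectangle, stroke `#008000` → score (S474, F1583). Machine vertices: (180.43,79.98) → (328.64,79.98) → (328.64,55.31) → (180.43,55.31) → (180.43,79.98). Closed: final G1 returns to the first vertex.

**Shape 3** — `<path>` regular polygon, stroke `#008000` → score (S474, F1583). Machine vertices: (216.57,67.78) → (229.06,94.93) → (258.81,97.68) → (276.07,73.30) → (263.58,46.15) → (233.83,43.40) → (216.57,67.78). Closed: final G1 returns to the first vertex.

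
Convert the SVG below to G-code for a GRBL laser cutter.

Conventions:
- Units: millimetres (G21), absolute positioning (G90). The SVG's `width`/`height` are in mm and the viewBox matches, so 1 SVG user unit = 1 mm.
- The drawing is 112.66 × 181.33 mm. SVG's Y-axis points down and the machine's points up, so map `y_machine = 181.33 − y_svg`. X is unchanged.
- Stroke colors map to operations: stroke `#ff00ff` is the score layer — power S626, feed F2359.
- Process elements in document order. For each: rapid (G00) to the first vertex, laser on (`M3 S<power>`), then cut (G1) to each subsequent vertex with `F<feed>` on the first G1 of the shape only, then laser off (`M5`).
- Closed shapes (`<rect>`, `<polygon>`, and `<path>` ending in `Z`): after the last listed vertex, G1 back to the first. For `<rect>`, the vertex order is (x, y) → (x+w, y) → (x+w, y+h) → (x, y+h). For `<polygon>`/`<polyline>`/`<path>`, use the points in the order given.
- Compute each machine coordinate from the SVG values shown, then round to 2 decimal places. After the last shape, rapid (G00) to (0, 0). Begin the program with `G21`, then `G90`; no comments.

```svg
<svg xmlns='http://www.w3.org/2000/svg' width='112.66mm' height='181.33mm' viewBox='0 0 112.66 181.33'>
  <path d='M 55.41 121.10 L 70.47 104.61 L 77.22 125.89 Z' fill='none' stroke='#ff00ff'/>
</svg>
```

G21
G90
G00 X55.41 Y60.23
M3 S626
G1 X70.47 Y76.72 F2359
G1 X77.22 Y55.44
G1 X55.41 Y60.23
M5
G00 X0.00 Y0.00

viewBox `0 0 112.66 181.33` with mm width/height → 1 unit = 1 mm. Flip: y_m = 181.33 − y_svg.

**Shape 1** — `<path>` regular polygon, stroke `#ff00ff` → score (S626, F2359). Machine vertices: (55.41,60.23) → (70.47,76.72) → (77.22,55.44) → (55.41,60.23). Closed: final G1 returns to the first vertex.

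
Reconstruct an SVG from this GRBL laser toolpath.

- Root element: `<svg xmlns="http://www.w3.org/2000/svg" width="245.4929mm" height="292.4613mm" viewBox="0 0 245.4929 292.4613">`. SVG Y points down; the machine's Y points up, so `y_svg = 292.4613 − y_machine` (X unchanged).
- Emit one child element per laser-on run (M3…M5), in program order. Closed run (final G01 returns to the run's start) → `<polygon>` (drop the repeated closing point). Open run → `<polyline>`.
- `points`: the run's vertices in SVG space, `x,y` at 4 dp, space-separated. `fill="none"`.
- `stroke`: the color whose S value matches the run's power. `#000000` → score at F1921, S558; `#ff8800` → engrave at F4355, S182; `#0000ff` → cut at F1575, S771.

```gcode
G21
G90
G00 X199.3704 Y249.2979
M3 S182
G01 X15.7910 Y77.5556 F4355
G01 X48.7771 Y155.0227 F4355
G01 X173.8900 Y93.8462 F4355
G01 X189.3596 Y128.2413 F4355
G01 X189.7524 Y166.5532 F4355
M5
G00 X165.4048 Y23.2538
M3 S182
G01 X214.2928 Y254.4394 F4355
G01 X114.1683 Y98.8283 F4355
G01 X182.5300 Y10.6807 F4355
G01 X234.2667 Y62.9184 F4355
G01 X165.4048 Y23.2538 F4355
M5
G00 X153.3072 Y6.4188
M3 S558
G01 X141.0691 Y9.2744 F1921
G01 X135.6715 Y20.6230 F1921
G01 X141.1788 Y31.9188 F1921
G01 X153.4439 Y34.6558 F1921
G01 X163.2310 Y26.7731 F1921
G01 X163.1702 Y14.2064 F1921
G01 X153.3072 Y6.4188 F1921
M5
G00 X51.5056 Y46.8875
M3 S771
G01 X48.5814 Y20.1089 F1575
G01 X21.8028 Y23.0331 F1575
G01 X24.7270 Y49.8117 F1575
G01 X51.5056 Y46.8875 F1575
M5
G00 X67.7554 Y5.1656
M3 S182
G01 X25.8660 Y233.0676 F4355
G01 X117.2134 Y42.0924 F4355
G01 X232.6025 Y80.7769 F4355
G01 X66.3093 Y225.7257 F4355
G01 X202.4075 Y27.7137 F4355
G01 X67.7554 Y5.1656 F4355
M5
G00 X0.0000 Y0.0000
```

Each laser-on run becomes one SVG element. Flip Y back into SVG space with y_svg = 292.4613 − y_machine.

Run 1: power S182 maps to stroke `#ff8800` (engrave). The run is open, so emit a `<polyline>` with points (Y-flipped): 199.3704,43.1634 15.7910,214.9057 48.7771,137.4386 173.8900,198.6151 189.3596,164.2200 189.7524,125.9081.

Run 2: the run's S182 means `#ff8800` (engrave). The run returns to its start, so emit a `<polygon>` with points (Y-flipped): 165.4048,269.2075 214.2928,38.0219 114.1683,193.6330 182.5300,281.7806 234.2667,229.5429.

Run 3: S558 ⇒ score layer `#000000`. The run returns to its start, so emit a `<polygon>` with points (Y-flipped): 153.3072,286.0425 141.0691,283.1869 135.6715,271.8383 141.1788,260.5425 153.4439,257.8055 163.2310,265.6882 163.1702,278.2549.

Run 4: S771 ⇒ cut layer `#0000ff`. The run returns to its start, so emit a `<polygon>` with points (Y-flipped): 51.5056,245.5738 48.5814,272.3524 21.8028,269.4282 24.7270,242.6496.

Run 5: S182 ⇒ engrave layer `#ff8800`. The run returns to its start, so emit a `<polygon>` with points (Y-flipped): 67.7554,287.2957 25.8660,59.3937 117.2134,250.3689 232.6025,211.6844 66.3093,66.7356 202.4075,264.7476.

<svg xmlns="http://www.w3.org/2000/svg" width="245.4929mm" height="292.4613mm" viewBox="0 0 245.4929 292.4613">
  <polyline points="199.3704,43.1634 15.7910,214.9057 48.7771,137.4386 173.8900,198.6151 189.3596,164.2200 189.7524,125.9081" fill="none" stroke="#ff8800"/>
  <polygon points="165.4048,269.2075 214.2928,38.0219 114.1683,193.6330 182.5300,281.7806 234.2667,229.5429" fill="none" stroke="#ff8800"/>
  <polygon points="153.3072,286.0425 141.0691,283.1869 135.6715,271.8383 141.1788,260.5425 153.4439,257.8055 163.2310,265.6882 163.1702,278.2549" fill="none" stroke="#000000"/>
  <polygon points="51.5056,245.5738 48.5814,272.3524 21.8028,269.4282 24.7270,242.6496" fill="none" stroke="#0000ff"/>
  <polygon points="67.7554,287.2957 25.8660,59.3937 117.2134,250.3689 232.6025,211.6844 66.3093,66.7356 202.4075,264.7476" fill="none" stroke="#ff8800"/>
</svg>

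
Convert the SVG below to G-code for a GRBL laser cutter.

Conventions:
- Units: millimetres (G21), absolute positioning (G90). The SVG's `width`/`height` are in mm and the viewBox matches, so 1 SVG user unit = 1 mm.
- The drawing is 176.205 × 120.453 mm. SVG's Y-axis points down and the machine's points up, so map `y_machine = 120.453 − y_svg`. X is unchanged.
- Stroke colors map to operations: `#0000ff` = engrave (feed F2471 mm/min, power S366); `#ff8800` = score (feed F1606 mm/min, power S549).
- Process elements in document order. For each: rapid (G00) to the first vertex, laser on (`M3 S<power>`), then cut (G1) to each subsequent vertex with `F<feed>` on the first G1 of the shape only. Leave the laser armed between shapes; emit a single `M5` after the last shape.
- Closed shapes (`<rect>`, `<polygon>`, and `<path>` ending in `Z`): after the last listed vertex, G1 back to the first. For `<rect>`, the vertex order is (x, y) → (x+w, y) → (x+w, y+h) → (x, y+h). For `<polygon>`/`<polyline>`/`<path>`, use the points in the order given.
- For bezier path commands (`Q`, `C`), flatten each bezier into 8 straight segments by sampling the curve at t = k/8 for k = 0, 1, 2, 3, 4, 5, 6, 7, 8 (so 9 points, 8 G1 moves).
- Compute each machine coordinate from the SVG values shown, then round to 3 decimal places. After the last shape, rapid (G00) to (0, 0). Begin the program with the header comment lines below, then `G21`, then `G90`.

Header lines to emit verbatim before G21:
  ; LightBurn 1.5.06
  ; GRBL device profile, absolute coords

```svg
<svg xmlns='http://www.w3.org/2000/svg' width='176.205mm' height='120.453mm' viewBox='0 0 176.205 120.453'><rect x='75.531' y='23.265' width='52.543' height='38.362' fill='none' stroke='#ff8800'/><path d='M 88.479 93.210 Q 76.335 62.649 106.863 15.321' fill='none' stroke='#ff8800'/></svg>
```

; LightBurn 1.5.06
; GRBL device profile, absolute coords
G21
G90
G00 X75.531 Y97.188
M3 S549
G1 X128.074 Y97.188 F1606
G1 X128.074 Y58.826
G1 X75.531 Y58.826
G1 X75.531 Y97.188
G00 X88.479 Y27.243
M3 S549
G1 X86.110 Y35.145 F1606
G1 X85.074 Y43.571
G1 X85.372 Y52.522
G1 X87.003 Y61.996
G1 X89.968 Y71.994
G1 X94.266 Y82.516
G1 X99.898 Y93.562
G1 X106.863 Y105.132
M5
G00 X0.000 Y0.000

viewBox `0 0 176.205 120.453` with mm width/height → 1 unit = 1 mm. Flip: y_m = 120.453 − y_svg.

**Shape 1** — `<rect>` rectangle, stroke `#ff8800` → score (S549, F1606). Machine vertices: (75.531,97.188) → (128.074,97.188) → (128.074,58.826) → (75.531,58.826) → (75.531,97.188). Closed: final G1 returns to the first vertex.

**Shape 2** — `<path>` quadratic bezier, stroke `#ff8800` → score (S549, F1606). Control points (SVG): P0=(88.479,93.210), P1=(76.335,62.649), P2=(106.863,15.321); sampled at t=k/8. Machine vertices: (88.479,27.243) → (86.110,35.145) → (85.074,43.571) → (85.372,52.522) → (87.003,61.996) → (89.968,71.994) → (94.266,82.516) → (99.898,93.562) → (106.863,105.132). Open path.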